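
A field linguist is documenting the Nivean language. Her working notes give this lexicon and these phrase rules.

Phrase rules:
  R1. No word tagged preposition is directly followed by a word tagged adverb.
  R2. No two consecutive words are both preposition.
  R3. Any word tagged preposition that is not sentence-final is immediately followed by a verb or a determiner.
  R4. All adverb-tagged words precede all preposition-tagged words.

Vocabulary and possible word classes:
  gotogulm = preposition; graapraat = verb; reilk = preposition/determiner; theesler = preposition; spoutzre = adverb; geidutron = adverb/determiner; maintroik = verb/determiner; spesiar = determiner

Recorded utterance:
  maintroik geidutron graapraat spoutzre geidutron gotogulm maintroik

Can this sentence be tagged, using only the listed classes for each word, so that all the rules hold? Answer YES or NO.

YES

Candidates per position — 1:maintroik {verb,determiner}; 2:geidutron {adverb,determiner}; 3:graapraat {verb}; 4:spoutzre {adverb}; 5:geidutron {adverb,determiner}; 6:gotogulm {preposition}; 7:maintroik {verb,determiner}.
One satisfying assignment: determiner determiner verb adverb determiner preposition determiner.
Verifying each rule — rule 1 ✓; rule 2 ✓; rule 3 ✓; rule 4 ✓.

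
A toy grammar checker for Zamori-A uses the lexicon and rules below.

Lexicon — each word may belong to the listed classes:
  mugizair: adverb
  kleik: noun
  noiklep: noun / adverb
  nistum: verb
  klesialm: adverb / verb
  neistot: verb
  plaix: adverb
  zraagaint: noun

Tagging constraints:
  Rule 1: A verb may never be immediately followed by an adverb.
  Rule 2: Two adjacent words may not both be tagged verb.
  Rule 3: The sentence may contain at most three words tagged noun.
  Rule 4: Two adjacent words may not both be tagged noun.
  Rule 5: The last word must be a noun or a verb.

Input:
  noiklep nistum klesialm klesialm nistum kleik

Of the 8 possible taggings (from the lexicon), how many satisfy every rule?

Candidates per position — 1:noiklep {noun,adverb}; 2:nistum {verb}; 3:klesialm {adverb,verb}; 4:klesialm {adverb,verb}; 5:nistum {verb}; 6:kleik {noun}.
There are 8 candidate sequences in total.
Every candidate sequence violates at least one rule; no consistent tagging exists.
Count = 0.

0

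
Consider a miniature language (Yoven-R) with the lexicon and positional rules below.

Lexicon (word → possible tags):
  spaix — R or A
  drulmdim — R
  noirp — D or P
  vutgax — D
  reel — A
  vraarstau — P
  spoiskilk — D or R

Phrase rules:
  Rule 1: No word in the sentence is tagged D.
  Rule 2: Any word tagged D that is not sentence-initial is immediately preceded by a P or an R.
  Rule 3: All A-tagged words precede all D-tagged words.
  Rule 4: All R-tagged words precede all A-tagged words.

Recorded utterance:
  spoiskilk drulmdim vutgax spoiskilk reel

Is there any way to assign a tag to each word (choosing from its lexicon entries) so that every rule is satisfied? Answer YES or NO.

Candidates per position — 1:spoiskilk {D,R}; 2:drulmdim {R}; 3:vutgax {D}; 4:spoiskilk {D,R}; 5:reel {A}.
Rule 1 cannot be satisfied by any choice of tags from the lexicon.
So there is no consistent tagging.

NO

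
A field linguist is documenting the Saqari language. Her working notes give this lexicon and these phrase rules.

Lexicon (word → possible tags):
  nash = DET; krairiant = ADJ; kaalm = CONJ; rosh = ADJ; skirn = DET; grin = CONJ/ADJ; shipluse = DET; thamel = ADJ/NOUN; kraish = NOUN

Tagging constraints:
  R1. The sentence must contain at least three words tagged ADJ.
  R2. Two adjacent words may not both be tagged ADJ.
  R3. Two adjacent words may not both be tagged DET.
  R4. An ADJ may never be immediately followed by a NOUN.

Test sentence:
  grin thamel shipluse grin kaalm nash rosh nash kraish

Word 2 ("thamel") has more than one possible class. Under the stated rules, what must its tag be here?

Candidates per position — 1:grin {CONJ,ADJ}; 2:thamel {ADJ,NOUN}; 3:shipluse {DET}; 4:grin {CONJ,ADJ}; 5:kaalm {CONJ}; 6:nash {DET}; 7:rosh {ADJ}; 8:nash {DET}; 9:kraish {NOUN}.
Position 2: the remaining choice is settled jointly with positions 1, 4 — only ADJ at position 2 is part of a tagging that satisfies every rule.
That leaves exactly one tagging: CONJ ADJ DET ADJ CONJ DET ADJ DET NOUN.
Check: rule 1 ok; rule 2 ok; rule 3 ok; rule 4 ok.

ADJ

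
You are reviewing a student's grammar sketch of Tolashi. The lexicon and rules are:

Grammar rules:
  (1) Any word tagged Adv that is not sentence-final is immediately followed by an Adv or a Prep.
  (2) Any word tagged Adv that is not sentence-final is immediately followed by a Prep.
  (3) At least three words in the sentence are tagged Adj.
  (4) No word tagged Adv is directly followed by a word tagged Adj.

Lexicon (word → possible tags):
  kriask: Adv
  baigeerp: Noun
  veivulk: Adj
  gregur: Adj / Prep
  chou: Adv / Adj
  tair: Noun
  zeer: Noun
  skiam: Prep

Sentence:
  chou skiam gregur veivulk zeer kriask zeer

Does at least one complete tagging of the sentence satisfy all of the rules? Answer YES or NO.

Candidates per position — 1:chou {Adv,Adj}; 2:skiam {Prep}; 3:gregur {Adj,Prep}; 4:veivulk {Adj}; 5:zeer {Noun}; 6:kriask {Adv}; 7:zeer {Noun}.
Rule 1 cannot be satisfied by any choice of tags from the lexicon.
So there is no consistent tagging.

NO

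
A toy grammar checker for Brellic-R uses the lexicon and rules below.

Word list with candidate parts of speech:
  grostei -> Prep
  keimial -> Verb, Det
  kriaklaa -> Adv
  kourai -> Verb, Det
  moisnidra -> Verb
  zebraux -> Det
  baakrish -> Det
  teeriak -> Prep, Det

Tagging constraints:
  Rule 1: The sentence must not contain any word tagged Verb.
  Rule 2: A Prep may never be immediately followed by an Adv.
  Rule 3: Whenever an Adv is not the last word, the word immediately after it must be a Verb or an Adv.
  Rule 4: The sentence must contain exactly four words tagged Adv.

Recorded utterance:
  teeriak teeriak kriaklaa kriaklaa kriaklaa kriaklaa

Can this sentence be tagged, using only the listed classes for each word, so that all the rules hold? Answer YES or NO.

Candidates per position — 1:teeriak {Prep,Det}; 2:teeriak {Prep,Det}; 3:kriaklaa {Adv}; 4:kriaklaa {Adv}; 5:kriaklaa {Adv}; 6:kriaklaa {Adv}.
One satisfying assignment: Prep Det Adv Adv Adv Adv.
Checking: rule 1 ✓; rule 2 ✓; rule 3 ✓; rule 4 ✓.

YES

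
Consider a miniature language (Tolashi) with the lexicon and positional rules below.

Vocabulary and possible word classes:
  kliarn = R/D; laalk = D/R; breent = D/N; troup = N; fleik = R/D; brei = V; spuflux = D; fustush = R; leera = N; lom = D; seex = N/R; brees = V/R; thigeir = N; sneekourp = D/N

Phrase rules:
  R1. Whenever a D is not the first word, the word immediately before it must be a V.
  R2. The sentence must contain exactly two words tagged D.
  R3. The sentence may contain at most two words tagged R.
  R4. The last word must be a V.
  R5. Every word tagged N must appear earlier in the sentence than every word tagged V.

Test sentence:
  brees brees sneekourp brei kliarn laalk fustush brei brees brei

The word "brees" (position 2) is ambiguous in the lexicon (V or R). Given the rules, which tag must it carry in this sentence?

V

Candidates per position — 1:brees {V,R}; 2:brees {V,R}; 3:sneekourp {D,N}; 4:brei {V}; 5:kliarn {R,D}; 6:laalk {D,R}; 7:fustush {R}; 8:brei {V}; 9:brees {V,R}; 10:brei {V}.
Position 6: tagging it D would leave rule 1 unsatisfiable, so it must be R.
Position 9: tagging it R would leave rule 3 unsatisfiable, so it must be V.
Position 1: tagging it R would leave rule 3 unsatisfiable, so it must be V.
Position 2: tagging it R would leave rule 3 unsatisfiable, so it must be V.
Position 3: tagging it N would leave rule 2 unsatisfiable, so it must be D.
Position 5: tagging it R would leave rule 2 unsatisfiable, so it must be D.
That leaves exactly one tagging: V V D V D R R V V V.
Checking: rule 1 holds; rule 2 holds; rule 3 holds; rule 4 holds; rule 5 holds.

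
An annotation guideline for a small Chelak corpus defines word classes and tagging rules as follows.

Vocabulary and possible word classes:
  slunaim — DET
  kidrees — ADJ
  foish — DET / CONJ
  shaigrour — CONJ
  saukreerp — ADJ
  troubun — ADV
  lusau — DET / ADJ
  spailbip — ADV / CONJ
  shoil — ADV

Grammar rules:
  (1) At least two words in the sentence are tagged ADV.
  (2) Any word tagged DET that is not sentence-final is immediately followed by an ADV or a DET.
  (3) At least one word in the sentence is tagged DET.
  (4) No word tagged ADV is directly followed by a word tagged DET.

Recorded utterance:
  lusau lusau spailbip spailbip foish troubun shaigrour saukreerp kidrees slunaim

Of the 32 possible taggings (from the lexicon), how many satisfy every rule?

Candidates per position — 1:lusau {DET,ADJ}; 2:lusau {DET,ADJ}; 3:spailbip {ADV,CONJ}; 4:spailbip {ADV,CONJ}; 5:foish {DET,CONJ}; 6:troubun {ADV}; 7:shaigrour {CONJ}; 8:saukreerp {ADJ}; 9:kidrees {ADJ}; 10:slunaim {DET}.
There are 32 candidate sequences in total.
Checking each against the rules leaves 10 sequences.
Count = 10.

10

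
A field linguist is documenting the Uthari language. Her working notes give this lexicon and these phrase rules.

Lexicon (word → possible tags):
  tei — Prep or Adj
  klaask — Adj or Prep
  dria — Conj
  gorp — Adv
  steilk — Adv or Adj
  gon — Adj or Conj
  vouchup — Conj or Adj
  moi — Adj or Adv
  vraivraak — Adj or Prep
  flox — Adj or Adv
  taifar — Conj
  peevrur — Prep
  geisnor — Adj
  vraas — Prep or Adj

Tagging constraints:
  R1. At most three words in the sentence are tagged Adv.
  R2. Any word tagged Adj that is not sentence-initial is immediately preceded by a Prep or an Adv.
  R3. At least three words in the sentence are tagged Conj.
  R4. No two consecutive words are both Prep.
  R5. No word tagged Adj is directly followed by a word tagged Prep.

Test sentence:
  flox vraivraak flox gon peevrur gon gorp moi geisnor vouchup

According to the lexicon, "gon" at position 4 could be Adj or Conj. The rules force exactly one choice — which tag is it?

Candidates per position — 1:flox {Adj,Adv}; 2:vraivraak {Adj,Prep}; 3:flox {Adj,Adv}; 4:gon {Adj,Conj}; 5:peevrur {Prep}; 6:gon {Adj,Conj}; 7:gorp {Adv}; 8:moi {Adj,Adv}; 9:geisnor {Adj}; 10:vouchup {Conj,Adj}.
Position 4: Adj is ruled out by rule 3; that leaves Conj.
Position 6: Adj is ruled out by rule 3; that leaves Conj.
Position 8: Adj is ruled out by rule 2; that leaves Adv.
Position 10: Adj is ruled out by rule 2; that leaves Conj.
The remaining ambiguous positions (1, 2, 3) are resolved jointly — only one combination satisfies every rule.
So the tagging must be: Adv Prep Adj Conj Prep Conj Adv Adv Adj Conj.
Verifying each rule — rule 1 holds; rule 2 holds; rule 3 holds; rule 4 holds; rule 5 holds.

Conj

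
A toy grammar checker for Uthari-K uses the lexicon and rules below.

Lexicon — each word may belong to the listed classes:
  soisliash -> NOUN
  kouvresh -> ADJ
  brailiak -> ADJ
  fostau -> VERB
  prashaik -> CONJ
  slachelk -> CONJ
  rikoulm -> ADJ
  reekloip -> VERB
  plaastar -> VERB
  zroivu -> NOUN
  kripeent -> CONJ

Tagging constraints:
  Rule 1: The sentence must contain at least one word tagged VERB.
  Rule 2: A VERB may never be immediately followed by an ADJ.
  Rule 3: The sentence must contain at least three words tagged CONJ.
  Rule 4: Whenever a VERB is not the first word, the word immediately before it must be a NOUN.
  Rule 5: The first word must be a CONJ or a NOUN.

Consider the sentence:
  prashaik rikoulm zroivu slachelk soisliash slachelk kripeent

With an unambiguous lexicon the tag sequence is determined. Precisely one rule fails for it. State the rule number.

1

Fixed tagging: CONJ ADJ NOUN CONJ NOUN CONJ CONJ.
Applying the rules: R1 ✗, R2 ✓, R3 ✓, R4 ✓, R5 ✓.
Only rule 1 fails.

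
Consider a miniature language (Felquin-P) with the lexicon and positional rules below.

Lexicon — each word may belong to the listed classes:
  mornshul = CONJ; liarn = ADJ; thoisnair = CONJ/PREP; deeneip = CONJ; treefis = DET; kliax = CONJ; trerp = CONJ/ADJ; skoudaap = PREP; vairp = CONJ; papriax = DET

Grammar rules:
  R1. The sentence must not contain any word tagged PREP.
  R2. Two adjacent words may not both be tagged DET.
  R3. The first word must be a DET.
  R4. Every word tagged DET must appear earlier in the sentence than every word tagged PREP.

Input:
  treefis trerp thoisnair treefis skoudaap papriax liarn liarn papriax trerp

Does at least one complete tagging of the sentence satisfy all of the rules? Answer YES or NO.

NO

Candidates per position — 1:treefis {DET}; 2:trerp {CONJ,ADJ}; 3:thoisnair {CONJ,PREP}; 4:treefis {DET}; 5:skoudaap {PREP}; 6:papriax {DET}; 7:liarn {ADJ}; 8:liarn {ADJ}; 9:papriax {DET}; 10:trerp {CONJ,ADJ}.
Rule 1 cannot be satisfied by any choice of tags from the lexicon.
So there is no consistent tagging.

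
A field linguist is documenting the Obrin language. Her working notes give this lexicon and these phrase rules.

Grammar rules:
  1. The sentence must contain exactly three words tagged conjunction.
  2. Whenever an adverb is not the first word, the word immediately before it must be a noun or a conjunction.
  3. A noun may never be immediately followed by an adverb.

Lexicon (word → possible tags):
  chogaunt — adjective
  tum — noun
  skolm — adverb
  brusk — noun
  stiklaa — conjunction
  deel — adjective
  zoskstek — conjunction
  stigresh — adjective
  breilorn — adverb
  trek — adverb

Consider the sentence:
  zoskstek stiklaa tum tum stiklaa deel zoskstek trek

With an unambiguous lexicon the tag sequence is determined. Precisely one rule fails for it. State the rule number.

Fixed tagging: conjunction conjunction noun noun conjunction adjective conjunction adverb.
Checking each rule: R1 ✗, R2 ✓, R3 ✓.
Only rule 1 fails.

1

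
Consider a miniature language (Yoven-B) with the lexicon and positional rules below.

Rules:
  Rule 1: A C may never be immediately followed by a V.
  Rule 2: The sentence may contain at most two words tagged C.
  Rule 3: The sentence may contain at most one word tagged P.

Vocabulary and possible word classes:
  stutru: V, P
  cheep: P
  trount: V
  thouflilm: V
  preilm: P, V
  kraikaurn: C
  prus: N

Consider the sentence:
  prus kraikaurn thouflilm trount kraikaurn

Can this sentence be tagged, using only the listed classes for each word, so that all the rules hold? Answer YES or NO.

Candidates per position — 1:prus {N}; 2:kraikaurn {C}; 3:thouflilm {V}; 4:trount {V}; 5:kraikaurn {C}.
Rule 1 cannot be satisfied by any choice of tags from the lexicon.
So there is no consistent tagging.

NO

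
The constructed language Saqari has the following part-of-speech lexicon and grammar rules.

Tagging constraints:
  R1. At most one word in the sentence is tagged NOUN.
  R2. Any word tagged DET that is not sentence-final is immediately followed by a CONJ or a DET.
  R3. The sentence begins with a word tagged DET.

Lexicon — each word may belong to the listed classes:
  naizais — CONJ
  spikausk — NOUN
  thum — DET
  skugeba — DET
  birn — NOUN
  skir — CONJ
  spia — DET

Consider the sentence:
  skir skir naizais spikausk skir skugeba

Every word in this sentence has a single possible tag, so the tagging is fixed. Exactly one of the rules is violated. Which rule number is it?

Fixed tagging: CONJ CONJ CONJ NOUN CONJ DET.
Applying the rules: R1 holds, R2 holds, R3 violated.
Only rule 3 fails.

3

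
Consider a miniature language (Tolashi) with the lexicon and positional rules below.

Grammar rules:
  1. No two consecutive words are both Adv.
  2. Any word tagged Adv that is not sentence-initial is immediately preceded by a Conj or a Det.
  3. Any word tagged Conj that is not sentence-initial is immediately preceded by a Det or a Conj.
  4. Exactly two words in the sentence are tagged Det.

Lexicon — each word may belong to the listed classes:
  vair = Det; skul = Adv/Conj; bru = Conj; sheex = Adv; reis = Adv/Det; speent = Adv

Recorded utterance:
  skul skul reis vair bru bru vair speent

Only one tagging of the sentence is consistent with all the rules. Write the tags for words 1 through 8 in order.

Conj Conj Adv Det Conj Conj Det Adv

Candidates per position — 1:skul {Adv,Conj}; 2:skul {Adv,Conj}; 3:reis {Adv,Det}; 4:vair {Det}; 5:bru {Conj}; 6:bru {Conj}; 7:vair {Det}; 8:speent {Adv}.
Position 3: tagging it Det would leave rule 4 unsatisfiable, so it must be Adv.
Position 2: tagging it Adv would leave rule 1 unsatisfiable, so it must be Conj.
Position 1: tagging it Adv would leave rule 3 unsatisfiable, so it must be Conj.
The unique satisfying tagging is: Conj Conj Adv Det Conj Conj Det Adv.
Verifying each rule — rule 1 ✓; rule 2 ✓; rule 3 ✓; rule 4 ✓.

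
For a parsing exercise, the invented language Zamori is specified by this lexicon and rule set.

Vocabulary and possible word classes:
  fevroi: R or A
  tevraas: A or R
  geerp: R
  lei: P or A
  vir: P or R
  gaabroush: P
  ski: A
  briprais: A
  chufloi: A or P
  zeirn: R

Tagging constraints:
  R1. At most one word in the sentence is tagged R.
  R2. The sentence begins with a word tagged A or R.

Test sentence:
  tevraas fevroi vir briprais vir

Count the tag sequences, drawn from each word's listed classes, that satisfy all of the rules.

Candidates per position — 1:tevraas {A,R}; 2:fevroi {R,A}; 3:vir {P,R}; 4:briprais {A}; 5:vir {P,R}.
There are 16 candidate sequences in total.
The sequences that satisfy every rule: A R P A P; A A P A P; A A P A R; A A R A P; R A P A P.
Count = 5.

5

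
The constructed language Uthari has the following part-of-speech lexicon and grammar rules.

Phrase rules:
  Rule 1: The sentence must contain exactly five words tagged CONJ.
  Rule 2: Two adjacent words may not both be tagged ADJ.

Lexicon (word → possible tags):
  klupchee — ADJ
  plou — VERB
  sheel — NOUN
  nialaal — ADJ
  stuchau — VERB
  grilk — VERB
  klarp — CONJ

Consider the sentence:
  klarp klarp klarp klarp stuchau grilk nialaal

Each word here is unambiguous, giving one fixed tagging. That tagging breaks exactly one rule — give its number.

1

Fixed tagging: CONJ CONJ CONJ CONJ VERB VERB ADJ.
Rule check: R1 fails, R2 ok.
Only rule 1 fails.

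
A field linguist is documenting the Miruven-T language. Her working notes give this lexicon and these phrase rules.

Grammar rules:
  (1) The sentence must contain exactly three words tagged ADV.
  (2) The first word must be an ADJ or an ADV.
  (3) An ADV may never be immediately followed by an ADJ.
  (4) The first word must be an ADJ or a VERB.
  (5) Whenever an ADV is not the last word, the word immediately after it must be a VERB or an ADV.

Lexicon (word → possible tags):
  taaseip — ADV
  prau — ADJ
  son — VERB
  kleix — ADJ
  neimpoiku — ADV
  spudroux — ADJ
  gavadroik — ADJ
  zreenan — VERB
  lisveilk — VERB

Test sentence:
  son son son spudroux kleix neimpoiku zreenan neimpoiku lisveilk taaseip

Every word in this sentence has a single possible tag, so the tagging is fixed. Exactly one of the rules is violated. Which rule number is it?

Fixed tagging: VERB VERB VERB ADJ ADJ ADV VERB ADV VERB ADV.
Checking each rule: R1 pass, R2 fail, R3 pass, R4 pass, R5 pass.
Only rule 2 fails.

2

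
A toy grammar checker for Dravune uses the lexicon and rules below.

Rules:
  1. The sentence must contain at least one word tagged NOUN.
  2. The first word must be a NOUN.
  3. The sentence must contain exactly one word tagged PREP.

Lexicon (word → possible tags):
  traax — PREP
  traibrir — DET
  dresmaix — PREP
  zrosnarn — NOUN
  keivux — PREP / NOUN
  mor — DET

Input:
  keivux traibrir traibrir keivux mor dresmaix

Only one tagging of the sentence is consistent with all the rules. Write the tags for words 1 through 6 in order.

NOUN DET DET NOUN DET PREP

Candidates per position — 1:keivux {PREP,NOUN}; 2:traibrir {DET}; 3:traibrir {DET}; 4:keivux {PREP,NOUN}; 5:mor {DET}; 6:dresmaix {PREP}.
Word 1 cannot be PREP — rule 2 would then fail for every completion. It is NOUN.
Word 4 cannot be PREP — rule 3 would then fail for every completion. It is NOUN.
So the tagging must be: NOUN DET DET NOUN DET PREP.
Verifying each rule — rule 1 holds; rule 2 holds; rule 3 holds.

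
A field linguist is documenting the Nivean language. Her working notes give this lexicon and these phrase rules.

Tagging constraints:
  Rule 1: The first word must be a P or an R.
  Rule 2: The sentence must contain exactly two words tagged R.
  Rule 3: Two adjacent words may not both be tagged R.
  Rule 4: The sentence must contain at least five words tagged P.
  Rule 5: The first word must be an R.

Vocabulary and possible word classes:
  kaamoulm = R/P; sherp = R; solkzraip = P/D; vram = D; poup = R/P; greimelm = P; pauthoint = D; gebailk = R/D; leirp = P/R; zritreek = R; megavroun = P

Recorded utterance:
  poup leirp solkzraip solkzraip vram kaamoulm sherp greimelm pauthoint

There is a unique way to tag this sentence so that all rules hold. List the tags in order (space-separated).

Candidates per position — 1:poup {R,P}; 2:leirp {P,R}; 3:solkzraip {P,D}; 4:solkzraip {P,D}; 5:vram {D}; 6:kaamoulm {R,P}; 7:sherp {R}; 8:greimelm {P}; 9:pauthoint {D}.
Word 1 cannot be P — rule 5 would then fail for every completion. It is R.
Word 2 cannot be R — rule 2 would then fail for every completion. It is P.
Word 3 cannot be D — rule 4 would then fail for every completion. It is P.
Word 4 cannot be D — rule 4 would then fail for every completion. It is P.
Word 6 cannot be R — rule 2 would then fail for every completion. It is P.
The only consistent sequence is: R P P P D P R P D.
Check: rule 1 ✓; rule 2 ✓; rule 3 ✓; rule 4 ✓; rule 5 ✓.

R P P P D P R P D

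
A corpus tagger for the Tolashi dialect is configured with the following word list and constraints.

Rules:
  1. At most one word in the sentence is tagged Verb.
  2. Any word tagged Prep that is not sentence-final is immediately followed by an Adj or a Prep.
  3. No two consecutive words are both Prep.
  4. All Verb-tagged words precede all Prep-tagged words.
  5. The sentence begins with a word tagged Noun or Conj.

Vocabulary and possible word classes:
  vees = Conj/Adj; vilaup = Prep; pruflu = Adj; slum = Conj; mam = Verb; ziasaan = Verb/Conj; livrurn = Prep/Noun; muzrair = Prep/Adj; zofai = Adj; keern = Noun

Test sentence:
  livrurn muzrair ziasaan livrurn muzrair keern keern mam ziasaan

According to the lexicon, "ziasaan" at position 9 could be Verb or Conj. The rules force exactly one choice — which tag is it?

Conj

Candidates per position — 1:livrurn {Prep,Noun}; 2:muzrair {Prep,Adj}; 3:ziasaan {Verb,Conj}; 4:livrurn {Prep,Noun}; 5:muzrair {Prep,Adj}; 6:keern {Noun}; 7:keern {Noun}; 8:mam {Verb}; 9:ziasaan {Verb,Conj}.
Position 1: tagging it Prep would leave rule 4 unsatisfiable, so it must be Noun.
Position 2: tagging it Prep would leave rule 2 unsatisfiable, so it must be Adj.
Position 3: tagging it Verb would leave rule 1 unsatisfiable, so it must be Conj.
Position 4: tagging it Prep would leave rule 4 unsatisfiable, so it must be Noun.
Position 5: tagging it Prep would leave rule 2 unsatisfiable, so it must be Adj.
Position 9: tagging it Verb would leave rule 1 unsatisfiable, so it must be Conj.
The unique satisfying tagging is: Noun Adj Conj Noun Adj Noun Noun Verb Conj.
Check: rule 1 holds; rule 2 holds; rule 3 holds; rule 4 holds; rule 5 holds.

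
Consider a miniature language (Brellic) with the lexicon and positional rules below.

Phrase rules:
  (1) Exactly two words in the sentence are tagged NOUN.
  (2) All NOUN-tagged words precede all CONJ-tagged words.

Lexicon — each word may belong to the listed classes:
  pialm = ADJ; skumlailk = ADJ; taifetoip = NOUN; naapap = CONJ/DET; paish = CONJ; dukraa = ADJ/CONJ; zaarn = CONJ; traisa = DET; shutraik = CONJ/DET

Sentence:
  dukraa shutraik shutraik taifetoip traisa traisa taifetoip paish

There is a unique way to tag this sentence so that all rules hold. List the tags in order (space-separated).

Candidates per position — 1:dukraa {ADJ,CONJ}; 2:shutraik {CONJ,DET}; 3:shutraik {CONJ,DET}; 4:taifetoip {NOUN}; 5:traisa {DET}; 6:traisa {DET}; 7:taifetoip {NOUN}; 8:paish {CONJ}.
Word 1 cannot be CONJ — rule 2 would then fail for every completion. It is ADJ.
Word 2 cannot be CONJ — rule 2 would then fail for every completion. It is DET.
Word 3 cannot be CONJ — rule 2 would then fail for every completion. It is DET.
The unique satisfying tagging is: ADJ DET DET NOUN DET DET NOUN CONJ.
Checking: rule 1 holds; rule 2 holds.

ADJ DET DET NOUN DET DET NOUN CONJ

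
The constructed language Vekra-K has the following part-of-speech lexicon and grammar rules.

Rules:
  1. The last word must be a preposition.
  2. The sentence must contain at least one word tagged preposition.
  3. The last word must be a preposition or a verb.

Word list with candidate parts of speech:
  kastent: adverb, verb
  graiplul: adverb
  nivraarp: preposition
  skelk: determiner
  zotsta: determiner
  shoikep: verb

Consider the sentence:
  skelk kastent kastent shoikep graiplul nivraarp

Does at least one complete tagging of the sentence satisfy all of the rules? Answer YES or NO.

Candidates per position — 1:skelk {determiner}; 2:kastent {adverb,verb}; 3:kastent {adverb,verb}; 4:shoikep {verb}; 5:graiplul {adverb}; 6:nivraarp {preposition}.
One satisfying assignment: determiner adverb verb verb adverb preposition.
Verifying each rule — rule 1 satisfied; rule 2 satisfied; rule 3 satisfied.

YES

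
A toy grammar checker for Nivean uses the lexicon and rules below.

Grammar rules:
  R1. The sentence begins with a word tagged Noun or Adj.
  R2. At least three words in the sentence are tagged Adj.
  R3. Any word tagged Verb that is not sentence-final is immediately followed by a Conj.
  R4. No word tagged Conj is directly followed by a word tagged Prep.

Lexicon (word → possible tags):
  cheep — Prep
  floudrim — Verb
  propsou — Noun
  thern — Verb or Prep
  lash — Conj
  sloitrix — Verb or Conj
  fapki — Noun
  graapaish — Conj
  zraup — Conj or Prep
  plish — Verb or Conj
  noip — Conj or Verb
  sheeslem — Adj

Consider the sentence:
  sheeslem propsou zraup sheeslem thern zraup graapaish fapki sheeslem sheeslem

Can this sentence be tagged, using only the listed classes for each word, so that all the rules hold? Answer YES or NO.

Candidates per position — 1:sheeslem {Adj}; 2:propsou {Noun}; 3:zraup {Conj,Prep}; 4:sheeslem {Adj}; 5:thern {Verb,Prep}; 6:zraup {Conj,Prep}; 7:graapaish {Conj}; 8:fapki {Noun}; 9:sheeslem {Adj}; 10:sheeslem {Adj}.
One satisfying assignment: Adj Noun Prep Adj Verb Conj Conj Noun Adj Adj.
Verifying each rule — rule 1 satisfied; rule 2 satisfied; rule 3 satisfied; rule 4 satisfied.

YES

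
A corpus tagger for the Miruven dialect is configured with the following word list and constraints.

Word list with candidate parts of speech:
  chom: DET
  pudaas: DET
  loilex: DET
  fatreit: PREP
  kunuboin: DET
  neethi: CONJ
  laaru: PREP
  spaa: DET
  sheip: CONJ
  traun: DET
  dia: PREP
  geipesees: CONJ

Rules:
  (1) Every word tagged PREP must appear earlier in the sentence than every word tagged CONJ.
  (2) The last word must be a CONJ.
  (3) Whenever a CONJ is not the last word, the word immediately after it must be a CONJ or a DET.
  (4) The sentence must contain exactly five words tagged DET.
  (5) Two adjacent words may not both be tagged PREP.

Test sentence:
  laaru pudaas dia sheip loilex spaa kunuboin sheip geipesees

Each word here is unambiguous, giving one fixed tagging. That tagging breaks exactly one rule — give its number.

4

Fixed tagging: PREP DET PREP CONJ DET DET DET CONJ CONJ.
Applying the rules: R1 holds, R2 holds, R3 holds, R4 violated, R5 holds.
Only rule 4 fails.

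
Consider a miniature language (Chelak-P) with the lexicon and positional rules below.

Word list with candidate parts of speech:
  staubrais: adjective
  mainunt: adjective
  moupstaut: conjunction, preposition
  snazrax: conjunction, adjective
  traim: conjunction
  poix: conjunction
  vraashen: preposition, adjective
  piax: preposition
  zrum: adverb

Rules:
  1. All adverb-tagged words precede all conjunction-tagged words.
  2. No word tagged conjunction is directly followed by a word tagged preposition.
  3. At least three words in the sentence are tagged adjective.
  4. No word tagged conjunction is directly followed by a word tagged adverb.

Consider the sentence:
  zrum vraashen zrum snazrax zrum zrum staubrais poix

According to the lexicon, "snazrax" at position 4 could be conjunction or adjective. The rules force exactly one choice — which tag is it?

adjective

Candidates per position — 1:zrum {adverb}; 2:vraashen {preposition,adjective}; 3:zrum {adverb}; 4:snazrax {conjunction,adjective}; 5:zrum {adverb}; 6:zrum {adverb}; 7:staubrais {adjective}; 8:poix {conjunction}.
Word 2 cannot be preposition — rule 3 would then fail for every completion. It is adjective.
Word 4 cannot be conjunction — rule 1 would then fail for every completion. It is adjective.
So the tagging must be: adverb adjective adverb adjective adverb adverb adjective conjunction.
Verifying each rule — rule 1 ok; rule 2 ok; rule 3 ok; rule 4 ok.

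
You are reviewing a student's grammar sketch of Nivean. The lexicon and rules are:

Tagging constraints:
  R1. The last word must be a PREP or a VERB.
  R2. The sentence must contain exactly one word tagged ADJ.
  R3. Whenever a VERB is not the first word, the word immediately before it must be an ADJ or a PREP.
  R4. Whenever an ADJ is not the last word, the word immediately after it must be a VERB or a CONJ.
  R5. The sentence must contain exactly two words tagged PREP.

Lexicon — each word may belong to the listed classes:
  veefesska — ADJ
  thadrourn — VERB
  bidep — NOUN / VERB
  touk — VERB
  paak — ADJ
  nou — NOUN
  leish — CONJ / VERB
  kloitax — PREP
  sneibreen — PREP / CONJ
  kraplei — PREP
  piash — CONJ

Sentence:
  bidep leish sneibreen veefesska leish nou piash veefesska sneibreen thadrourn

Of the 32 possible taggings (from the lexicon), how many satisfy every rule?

0

Candidates per position — 1:bidep {NOUN,VERB}; 2:leish {CONJ,VERB}; 3:sneibreen {PREP,CONJ}; 4:veefesska {ADJ}; 5:leish {CONJ,VERB}; 6:nou {NOUN}; 7:piash {CONJ}; 8:veefesska {ADJ}; 9:sneibreen {PREP,CONJ}; 10:thadrourn {VERB}.
There are 32 candidate sequences in total.
Rule 2 cannot be satisfied by any choice of tags from the lexicon.
So there is no consistent tagging.
Count = 0.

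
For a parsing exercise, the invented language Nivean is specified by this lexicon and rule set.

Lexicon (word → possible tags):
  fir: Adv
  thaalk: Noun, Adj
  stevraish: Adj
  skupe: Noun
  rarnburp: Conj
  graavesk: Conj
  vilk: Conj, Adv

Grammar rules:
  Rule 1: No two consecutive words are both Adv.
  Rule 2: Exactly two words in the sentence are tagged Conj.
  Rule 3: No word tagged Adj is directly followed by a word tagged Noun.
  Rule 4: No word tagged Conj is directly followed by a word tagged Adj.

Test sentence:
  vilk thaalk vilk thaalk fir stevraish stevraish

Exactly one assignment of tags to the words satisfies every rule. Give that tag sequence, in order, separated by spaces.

Conj Noun Conj Noun Adv Adj Adj

Candidates per position — 1:vilk {Conj,Adv}; 2:thaalk {Noun,Adj}; 3:vilk {Conj,Adv}; 4:thaalk {Noun,Adj}; 5:fir {Adv}; 6:stevraish {Adj}; 7:stevraish {Adj}.
Position 1: tagging it Adv would leave rule 2 unsatisfiable, so it must be Conj.
Position 2: tagging it Adj would leave rule 4 unsatisfiable, so it must be Noun.
Position 3: tagging it Adv would leave rule 2 unsatisfiable, so it must be Conj.
Position 4: tagging it Adj would leave rule 4 unsatisfiable, so it must be Noun.
So the tagging must be: Conj Noun Conj Noun Adv Adj Adj.
Rule-by-rule: rule 1 ok; rule 2 ok; rule 3 ok; rule 4 ok.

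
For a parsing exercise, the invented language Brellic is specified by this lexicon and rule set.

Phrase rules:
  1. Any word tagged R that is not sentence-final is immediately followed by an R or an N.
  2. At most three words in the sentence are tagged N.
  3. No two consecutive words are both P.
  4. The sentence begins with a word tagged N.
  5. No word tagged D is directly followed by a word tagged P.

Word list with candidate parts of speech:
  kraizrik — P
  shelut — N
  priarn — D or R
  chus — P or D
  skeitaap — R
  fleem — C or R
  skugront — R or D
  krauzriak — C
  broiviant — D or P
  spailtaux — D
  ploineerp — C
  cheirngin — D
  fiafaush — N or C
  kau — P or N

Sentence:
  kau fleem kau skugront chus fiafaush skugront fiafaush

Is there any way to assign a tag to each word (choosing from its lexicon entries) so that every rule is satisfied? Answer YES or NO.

Candidates per position — 1:kau {P,N}; 2:fleem {C,R}; 3:kau {P,N}; 4:skugront {R,D}; 5:chus {P,D}; 6:fiafaush {N,C}; 7:skugront {R,D}; 8:fiafaush {N,C}.
One satisfying assignment: N C P D D N D N.
Check: rule 1 holds; rule 2 holds; rule 3 holds; rule 4 holds; rule 5 holds.

YES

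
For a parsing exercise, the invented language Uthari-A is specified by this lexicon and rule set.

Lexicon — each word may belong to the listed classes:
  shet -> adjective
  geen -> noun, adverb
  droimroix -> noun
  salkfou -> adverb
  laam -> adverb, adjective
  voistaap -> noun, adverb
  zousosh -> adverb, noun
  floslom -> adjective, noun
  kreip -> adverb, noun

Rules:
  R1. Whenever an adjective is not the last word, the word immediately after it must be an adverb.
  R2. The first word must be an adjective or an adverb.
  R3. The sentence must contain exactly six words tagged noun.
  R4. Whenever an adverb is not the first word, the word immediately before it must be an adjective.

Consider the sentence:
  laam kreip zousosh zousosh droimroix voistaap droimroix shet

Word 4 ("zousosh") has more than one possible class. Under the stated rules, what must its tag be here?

noun

Candidates per position — 1:laam {adverb,adjective}; 2:kreip {adverb,noun}; 3:zousosh {adverb,noun}; 4:zousosh {adverb,noun}; 5:droimroix {noun}; 6:voistaap {noun,adverb}; 7:droimroix {noun}; 8:shet {adjective}.
Position 2: adverb is ruled out by rule 3; that leaves noun.
Position 3: adverb is ruled out by rule 3; that leaves noun.
Position 4: adverb is ruled out by rule 3; that leaves noun.
Position 6: adverb is ruled out by rule 3; that leaves noun.
Position 1: adjective is ruled out by rule 1; that leaves adverb.
The unique satisfying tagging is: adverb noun noun noun noun noun noun adjective.
Rule-by-rule: rule 1 holds; rule 2 holds; rule 3 holds; rule 4 holds.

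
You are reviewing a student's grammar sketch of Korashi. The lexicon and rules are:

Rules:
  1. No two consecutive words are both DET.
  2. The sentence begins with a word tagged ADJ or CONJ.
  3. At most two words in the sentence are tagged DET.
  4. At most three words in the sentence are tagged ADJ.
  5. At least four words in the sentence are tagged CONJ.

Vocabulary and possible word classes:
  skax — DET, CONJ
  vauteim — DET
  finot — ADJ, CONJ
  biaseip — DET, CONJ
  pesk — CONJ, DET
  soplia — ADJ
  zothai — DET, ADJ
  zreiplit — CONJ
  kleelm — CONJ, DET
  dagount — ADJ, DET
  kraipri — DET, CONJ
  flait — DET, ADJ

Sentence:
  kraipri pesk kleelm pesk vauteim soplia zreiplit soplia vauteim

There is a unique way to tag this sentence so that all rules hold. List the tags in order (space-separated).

CONJ CONJ CONJ CONJ DET ADJ CONJ ADJ DET

Candidates per position — 1:kraipri {DET,CONJ}; 2:pesk {CONJ,DET}; 3:kleelm {CONJ,DET}; 4:pesk {CONJ,DET}; 5:vauteim {DET}; 6:soplia {ADJ}; 7:zreiplit {CONJ}; 8:soplia {ADJ}; 9:vauteim {DET}.
Word 1 cannot be DET — rule 2 would then fail for every completion. It is CONJ.
Word 2 cannot be DET — rule 3 would then fail for every completion. It is CONJ.
Word 3 cannot be DET — rule 3 would then fail for every completion. It is CONJ.
Word 4 cannot be DET — rule 1 would then fail for every completion. It is CONJ.
The unique satisfying tagging is: CONJ CONJ CONJ CONJ DET ADJ CONJ ADJ DET.
Rule-by-rule: rule 1 ✓; rule 2 ✓; rule 3 ✓; rule 4 ✓; rule 5 ✓.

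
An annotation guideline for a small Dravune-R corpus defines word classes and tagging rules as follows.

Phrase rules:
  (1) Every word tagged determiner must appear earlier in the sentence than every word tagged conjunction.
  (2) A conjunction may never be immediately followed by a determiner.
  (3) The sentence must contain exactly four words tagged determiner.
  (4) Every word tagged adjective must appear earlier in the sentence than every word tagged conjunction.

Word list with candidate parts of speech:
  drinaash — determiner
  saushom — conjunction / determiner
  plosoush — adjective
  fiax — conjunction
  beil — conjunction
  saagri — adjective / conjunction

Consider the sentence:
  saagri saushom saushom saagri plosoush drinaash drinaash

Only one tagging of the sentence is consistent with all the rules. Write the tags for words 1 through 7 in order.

adjective determiner determiner adjective adjective determiner determiner

Candidates per position — 1:saagri {adjective,conjunction}; 2:saushom {conjunction,determiner}; 3:saushom {conjunction,determiner}; 4:saagri {adjective,conjunction}; 5:plosoush {adjective}; 6:drinaash {determiner}; 7:drinaash {determiner}.
At position 1, choosing conjunction makes rule 1 impossible to satisfy; hence adjective.
At position 2, choosing conjunction makes rule 1 impossible to satisfy; hence determiner.
At position 3, choosing conjunction makes rule 1 impossible to satisfy; hence determiner.
At position 4, choosing conjunction makes rule 1 impossible to satisfy; hence adjective.
That leaves exactly one tagging: adjective determiner determiner adjective adjective determiner determiner.
Check: rule 1 satisfied; rule 2 satisfied; rule 3 satisfied; rule 4 satisfied.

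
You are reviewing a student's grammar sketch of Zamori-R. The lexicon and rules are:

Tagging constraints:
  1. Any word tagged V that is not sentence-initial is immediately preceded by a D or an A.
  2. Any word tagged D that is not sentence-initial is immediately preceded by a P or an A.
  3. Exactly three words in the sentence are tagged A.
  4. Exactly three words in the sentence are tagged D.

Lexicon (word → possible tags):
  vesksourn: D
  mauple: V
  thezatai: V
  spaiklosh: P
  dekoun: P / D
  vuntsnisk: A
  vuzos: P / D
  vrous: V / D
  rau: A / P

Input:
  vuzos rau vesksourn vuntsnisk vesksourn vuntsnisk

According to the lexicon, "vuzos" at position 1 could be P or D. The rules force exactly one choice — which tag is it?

D

Candidates per position — 1:vuzos {P,D}; 2:rau {A,P}; 3:vesksourn {D}; 4:vuntsnisk {A}; 5:vesksourn {D}; 6:vuntsnisk {A}.
Word 1 cannot be P — rule 4 would then fail for every completion. It is D.
Word 2 cannot be P — rule 3 would then fail for every completion. It is A.
The unique satisfying tagging is: D A D A D A.
Verifying each rule — rule 1 ok; rule 2 ok; rule 3 ok; rule 4 ok.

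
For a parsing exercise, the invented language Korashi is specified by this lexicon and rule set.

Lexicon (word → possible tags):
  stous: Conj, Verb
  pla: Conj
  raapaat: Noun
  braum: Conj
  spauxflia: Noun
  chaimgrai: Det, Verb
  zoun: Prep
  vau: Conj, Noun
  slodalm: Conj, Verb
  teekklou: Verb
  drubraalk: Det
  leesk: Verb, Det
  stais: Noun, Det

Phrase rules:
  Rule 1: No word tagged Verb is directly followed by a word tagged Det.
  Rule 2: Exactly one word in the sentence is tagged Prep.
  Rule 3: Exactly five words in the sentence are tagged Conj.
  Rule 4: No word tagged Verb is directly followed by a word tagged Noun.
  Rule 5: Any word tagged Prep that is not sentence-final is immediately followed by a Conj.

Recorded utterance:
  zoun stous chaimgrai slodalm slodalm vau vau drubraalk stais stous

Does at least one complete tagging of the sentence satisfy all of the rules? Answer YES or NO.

Candidates per position — 1:zoun {Prep}; 2:stous {Conj,Verb}; 3:chaimgrai {Det,Verb}; 4:slodalm {Conj,Verb}; 5:slodalm {Conj,Verb}; 6:vau {Conj,Noun}; 7:vau {Conj,Noun}; 8:drubraalk {Det}; 9:stais {Noun,Det}; 10:stous {Conj,Verb}.
One satisfying assignment: Prep Conj Det Conj Verb Conj Conj Det Det Conj.
Checking: rule 1 holds; rule 2 holds; rule 3 holds; rule 4 holds; rule 5 holds.

YES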